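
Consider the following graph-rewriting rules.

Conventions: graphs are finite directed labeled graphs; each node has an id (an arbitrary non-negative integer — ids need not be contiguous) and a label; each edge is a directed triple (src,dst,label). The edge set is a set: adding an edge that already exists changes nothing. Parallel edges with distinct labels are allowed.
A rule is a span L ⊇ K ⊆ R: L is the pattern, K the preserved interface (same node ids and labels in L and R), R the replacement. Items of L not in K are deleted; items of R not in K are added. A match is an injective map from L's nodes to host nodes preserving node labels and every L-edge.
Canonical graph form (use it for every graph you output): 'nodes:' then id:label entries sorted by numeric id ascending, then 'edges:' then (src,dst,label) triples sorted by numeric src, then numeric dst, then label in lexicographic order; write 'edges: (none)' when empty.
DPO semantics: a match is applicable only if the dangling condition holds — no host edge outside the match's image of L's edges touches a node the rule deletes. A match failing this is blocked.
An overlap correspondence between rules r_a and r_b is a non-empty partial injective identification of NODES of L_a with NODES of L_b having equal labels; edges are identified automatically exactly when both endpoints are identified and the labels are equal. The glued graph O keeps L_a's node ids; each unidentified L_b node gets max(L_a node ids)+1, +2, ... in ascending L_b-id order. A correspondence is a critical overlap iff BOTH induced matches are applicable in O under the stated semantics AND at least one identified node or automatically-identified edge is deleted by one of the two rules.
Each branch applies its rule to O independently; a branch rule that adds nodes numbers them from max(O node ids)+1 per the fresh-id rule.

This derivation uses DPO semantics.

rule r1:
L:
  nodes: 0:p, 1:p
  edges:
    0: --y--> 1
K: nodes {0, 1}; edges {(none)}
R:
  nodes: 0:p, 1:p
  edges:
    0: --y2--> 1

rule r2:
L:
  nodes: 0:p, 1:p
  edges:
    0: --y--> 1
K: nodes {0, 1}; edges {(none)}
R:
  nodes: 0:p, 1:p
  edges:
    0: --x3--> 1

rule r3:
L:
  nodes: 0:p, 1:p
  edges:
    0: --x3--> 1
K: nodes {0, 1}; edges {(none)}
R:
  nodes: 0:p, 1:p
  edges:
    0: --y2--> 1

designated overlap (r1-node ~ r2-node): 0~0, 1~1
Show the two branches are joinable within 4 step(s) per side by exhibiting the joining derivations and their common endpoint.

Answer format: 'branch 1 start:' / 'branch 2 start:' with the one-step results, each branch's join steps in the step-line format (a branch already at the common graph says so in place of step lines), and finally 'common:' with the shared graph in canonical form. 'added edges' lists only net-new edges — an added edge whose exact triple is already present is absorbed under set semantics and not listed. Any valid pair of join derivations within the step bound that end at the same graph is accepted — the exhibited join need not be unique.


branch 1 start:
nodes: 0:p, 1:p
edges: (0,1,y2)
branch 2 start:
nodes: 0:p, 1:p
edges: (0,1,x3)
branch 1: already at the common graph (0 steps)
branch 2 step 1: rule r3; match: 0->0, 1->1; deleted nodes (none); deleted edges (0,1,x3); added nodes (none); added edges (0,1,y2); result: nodes: 0:p, 1:p edges: (0,1,y2)
common:
nodes: 0:p, 1:p
edges: (0,1,y2)


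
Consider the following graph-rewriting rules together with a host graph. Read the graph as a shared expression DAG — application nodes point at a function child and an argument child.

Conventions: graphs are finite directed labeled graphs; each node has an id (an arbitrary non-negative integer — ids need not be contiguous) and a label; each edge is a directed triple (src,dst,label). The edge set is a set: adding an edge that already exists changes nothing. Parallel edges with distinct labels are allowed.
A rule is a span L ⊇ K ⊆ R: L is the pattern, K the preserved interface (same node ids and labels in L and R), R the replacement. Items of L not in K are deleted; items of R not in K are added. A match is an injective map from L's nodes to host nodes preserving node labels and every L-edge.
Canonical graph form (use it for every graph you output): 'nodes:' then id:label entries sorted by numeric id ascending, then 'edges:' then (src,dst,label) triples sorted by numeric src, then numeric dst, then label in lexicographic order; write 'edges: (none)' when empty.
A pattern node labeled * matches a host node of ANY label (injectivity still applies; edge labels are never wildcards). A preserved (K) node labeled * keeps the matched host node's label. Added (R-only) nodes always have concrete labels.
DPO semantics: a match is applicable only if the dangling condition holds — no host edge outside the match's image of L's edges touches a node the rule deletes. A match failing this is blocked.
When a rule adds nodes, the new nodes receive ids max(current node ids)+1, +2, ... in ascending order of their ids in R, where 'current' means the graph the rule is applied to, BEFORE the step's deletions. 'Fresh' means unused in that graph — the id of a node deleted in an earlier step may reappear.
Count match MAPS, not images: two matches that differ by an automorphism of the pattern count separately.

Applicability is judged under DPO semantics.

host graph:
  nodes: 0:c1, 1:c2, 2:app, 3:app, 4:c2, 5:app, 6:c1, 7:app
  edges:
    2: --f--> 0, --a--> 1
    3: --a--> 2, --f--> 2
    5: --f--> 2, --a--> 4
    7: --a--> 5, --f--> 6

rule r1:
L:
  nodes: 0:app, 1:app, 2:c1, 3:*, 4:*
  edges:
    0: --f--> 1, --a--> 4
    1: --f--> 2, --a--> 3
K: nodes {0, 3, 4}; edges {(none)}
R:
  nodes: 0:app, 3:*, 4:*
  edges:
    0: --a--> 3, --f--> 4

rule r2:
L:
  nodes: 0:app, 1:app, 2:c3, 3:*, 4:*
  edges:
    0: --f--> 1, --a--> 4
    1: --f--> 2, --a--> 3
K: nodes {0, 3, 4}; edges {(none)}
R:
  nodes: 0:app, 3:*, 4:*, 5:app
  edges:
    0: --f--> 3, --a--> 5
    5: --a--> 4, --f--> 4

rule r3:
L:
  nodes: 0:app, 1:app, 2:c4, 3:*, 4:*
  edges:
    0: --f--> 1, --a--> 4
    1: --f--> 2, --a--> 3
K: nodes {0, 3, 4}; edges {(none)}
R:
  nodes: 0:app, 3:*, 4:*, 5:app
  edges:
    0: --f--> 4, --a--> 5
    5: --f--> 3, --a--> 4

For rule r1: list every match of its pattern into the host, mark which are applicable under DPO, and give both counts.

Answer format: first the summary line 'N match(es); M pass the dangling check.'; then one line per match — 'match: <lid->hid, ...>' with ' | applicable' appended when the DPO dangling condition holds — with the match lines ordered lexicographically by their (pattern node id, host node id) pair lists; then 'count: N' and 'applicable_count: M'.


1 match(es); 0 pass the dangling check.
match: 0->5, 1->2, 2->0, 3->1, 4->4
count: 1
applicable_count: 0


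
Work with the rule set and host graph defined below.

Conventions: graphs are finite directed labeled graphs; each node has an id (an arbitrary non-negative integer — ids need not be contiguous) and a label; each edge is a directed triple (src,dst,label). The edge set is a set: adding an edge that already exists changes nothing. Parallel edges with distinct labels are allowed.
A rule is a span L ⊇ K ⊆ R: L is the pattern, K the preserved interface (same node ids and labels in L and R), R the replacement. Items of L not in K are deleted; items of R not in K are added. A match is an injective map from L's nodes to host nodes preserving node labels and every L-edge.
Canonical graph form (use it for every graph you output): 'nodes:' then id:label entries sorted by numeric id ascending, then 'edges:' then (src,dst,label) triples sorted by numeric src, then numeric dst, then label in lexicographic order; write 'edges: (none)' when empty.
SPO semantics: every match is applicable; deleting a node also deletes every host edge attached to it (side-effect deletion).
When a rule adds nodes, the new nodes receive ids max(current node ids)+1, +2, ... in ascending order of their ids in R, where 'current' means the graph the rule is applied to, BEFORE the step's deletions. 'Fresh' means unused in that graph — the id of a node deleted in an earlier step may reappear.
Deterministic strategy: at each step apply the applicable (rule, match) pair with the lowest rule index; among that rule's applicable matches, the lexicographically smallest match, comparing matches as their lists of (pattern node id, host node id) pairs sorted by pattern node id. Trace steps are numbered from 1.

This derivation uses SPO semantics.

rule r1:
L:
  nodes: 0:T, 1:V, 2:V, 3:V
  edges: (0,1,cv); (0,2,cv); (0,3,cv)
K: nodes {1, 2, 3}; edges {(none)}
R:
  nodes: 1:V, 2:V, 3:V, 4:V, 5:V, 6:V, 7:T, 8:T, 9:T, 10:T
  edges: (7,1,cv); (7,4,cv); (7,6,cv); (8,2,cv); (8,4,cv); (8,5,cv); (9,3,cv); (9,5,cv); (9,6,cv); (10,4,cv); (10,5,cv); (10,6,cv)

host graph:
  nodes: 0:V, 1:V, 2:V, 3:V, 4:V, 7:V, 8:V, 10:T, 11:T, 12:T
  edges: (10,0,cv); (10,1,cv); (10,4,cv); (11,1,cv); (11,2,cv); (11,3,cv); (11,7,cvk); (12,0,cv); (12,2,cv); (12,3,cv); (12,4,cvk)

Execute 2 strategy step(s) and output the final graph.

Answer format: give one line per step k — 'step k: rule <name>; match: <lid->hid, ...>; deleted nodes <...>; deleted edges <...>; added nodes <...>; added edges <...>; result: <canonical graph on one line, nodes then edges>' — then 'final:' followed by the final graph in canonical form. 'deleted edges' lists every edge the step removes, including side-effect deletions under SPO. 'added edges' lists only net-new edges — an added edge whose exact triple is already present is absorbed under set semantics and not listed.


step 1: rule r1; match: 0->10, 1->0, 2->1, 3->4; deleted nodes 10; deleted edges (10,0,cv); (10,1,cv); (10,4,cv); added nodes 13, 14, 15, 16, 17, 18, 19; added edges (16,0,cv); (16,13,cv); (16,15,cv); (17,1,cv); (17,13,cv); (17,14,cv); (18,4,cv); (18,14,cv); (18,15,cv); (19,13,cv); (19,14,cv); (19,15,cv); result: nodes: 0:V, 1:V, 2:V, 3:V, 4:V, 7:V, 8:V, 11:T, 12:T, 13:V, 14:V, 15:V, 16:T, 17:T, 18:T, 19:T edges: (11,1,cv); (11,2,cv); (11,3,cv); (11,7,cvk); (12,0,cv); (12,2,cv); (12,3,cv); (12,4,cvk); (16,0,cv); (16,13,cv); (16,15,cv); (17,1,cv); (17,13,cv); (17,14,cv); (18,4,cv); (18,14,cv); (18,15,cv); (19,13,cv); (19,14,cv); (19,15,cv)
step 2: rule r1; match: 0->11, 1->1, 2->2, 3->3; deleted nodes 11; deleted edges (11,1,cv); (11,2,cv); (11,3,cv); (11,7,cvk); added nodes 20, 21, 22, 23, 24, 25, 26; added edges (23,1,cv); (23,20,cv); (23,22,cv); (24,2,cv); (24,20,cv); (24,21,cv); (25,3,cv); (25,21,cv); (25,22,cv); (26,20,cv); (26,21,cv); (26,22,cv); result: nodes: 0:V, 1:V, 2:V, 3:V, 4:V, 7:V, 8:V, 12:T, 13:V, 14:V, 15:V, 16:T, 17:T, 18:T, 19:T, 20:V, 21:V, 22:V, 23:T, 24:T, 25:T, 26:T edges: (12,0,cv); (12,2,cv); (12,3,cv); (12,4,cvk); (16,0,cv); (16,13,cv); (16,15,cv); (17,1,cv); (17,13,cv); (17,14,cv); (18,4,cv); (18,14,cv); (18,15,cv); (19,13,cv); (19,14,cv); (19,15,cv); (23,1,cv); (23,20,cv); (23,22,cv); (24,2,cv); (24,20,cv); (24,21,cv); (25,3,cv); (25,21,cv); (25,22,cv); (26,20,cv); (26,21,cv); (26,22,cv)
final:
nodes: 0:V, 1:V, 2:V, 3:V, 4:V, 7:V, 8:V, 12:T, 13:V, 14:V, 15:V, 16:T, 17:T, 18:T, 19:T, 20:V, 21:V, 22:V, 23:T, 24:T, 25:T, 26:T
edges: (12,0,cv); (12,2,cv); (12,3,cv); (12,4,cvk); (16,0,cv); (16,13,cv); (16,15,cv); (17,1,cv); (17,13,cv); (17,14,cv); (18,4,cv); (18,14,cv); (18,15,cv); (19,13,cv); (19,14,cv); (19,15,cv); (23,1,cv); (23,20,cv); (23,22,cv); (24,2,cv); (24,20,cv); (24,21,cv); (25,3,cv); (25,21,cv); (25,22,cv); (26,20,cv); (26,21,cv); (26,22,cv)


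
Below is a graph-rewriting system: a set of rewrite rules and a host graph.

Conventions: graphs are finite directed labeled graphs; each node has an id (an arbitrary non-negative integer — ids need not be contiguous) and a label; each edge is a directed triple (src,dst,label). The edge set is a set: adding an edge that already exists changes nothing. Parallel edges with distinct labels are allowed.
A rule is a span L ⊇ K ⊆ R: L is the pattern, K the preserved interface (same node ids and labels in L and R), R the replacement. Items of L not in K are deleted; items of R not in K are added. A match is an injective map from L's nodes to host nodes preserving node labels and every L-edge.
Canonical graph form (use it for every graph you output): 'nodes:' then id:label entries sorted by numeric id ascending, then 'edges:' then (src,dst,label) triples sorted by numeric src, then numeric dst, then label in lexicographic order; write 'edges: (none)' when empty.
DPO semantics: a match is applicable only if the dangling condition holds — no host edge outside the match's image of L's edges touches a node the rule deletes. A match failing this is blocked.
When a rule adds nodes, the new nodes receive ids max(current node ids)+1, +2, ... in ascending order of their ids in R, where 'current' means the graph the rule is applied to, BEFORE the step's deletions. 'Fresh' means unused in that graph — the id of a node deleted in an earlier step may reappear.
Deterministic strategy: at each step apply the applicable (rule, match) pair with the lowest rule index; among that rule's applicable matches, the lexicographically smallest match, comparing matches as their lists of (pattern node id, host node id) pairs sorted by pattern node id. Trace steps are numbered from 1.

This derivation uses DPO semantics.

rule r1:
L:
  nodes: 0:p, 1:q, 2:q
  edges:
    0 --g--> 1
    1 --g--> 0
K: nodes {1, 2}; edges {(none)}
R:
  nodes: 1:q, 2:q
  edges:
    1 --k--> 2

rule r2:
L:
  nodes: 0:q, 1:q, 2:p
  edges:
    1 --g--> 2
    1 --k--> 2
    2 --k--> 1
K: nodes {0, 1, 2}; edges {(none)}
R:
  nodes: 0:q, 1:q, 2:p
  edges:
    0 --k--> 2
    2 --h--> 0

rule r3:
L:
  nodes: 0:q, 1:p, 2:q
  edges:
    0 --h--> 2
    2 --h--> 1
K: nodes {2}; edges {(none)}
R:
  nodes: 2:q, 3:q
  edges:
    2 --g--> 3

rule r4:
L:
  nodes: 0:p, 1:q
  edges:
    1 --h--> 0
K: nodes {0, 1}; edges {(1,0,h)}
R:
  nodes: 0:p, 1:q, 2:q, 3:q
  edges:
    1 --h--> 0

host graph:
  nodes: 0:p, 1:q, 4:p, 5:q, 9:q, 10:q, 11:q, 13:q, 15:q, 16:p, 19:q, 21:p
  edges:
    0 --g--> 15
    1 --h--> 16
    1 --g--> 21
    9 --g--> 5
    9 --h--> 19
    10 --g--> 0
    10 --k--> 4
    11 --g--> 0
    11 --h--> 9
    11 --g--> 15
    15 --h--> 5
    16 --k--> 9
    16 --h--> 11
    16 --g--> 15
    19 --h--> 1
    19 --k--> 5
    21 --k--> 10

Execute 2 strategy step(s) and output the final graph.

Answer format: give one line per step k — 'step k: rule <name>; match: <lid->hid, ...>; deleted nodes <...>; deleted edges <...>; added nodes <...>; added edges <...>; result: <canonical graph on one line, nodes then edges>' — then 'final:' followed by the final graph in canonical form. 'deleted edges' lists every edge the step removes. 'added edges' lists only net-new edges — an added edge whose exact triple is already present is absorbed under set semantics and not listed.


step 1: rule r4; match: 0->16, 1->1; deleted nodes (none); deleted edges (none); added nodes 22, 23; added edges (none); result: nodes: 0:p, 1:q, 4:p, 5:q, 9:q, 10:q, 11:q, 13:q, 15:q, 16:p, 19:q, 21:p, 22:q, 23:q edges: (0,15,g); (1,16,h); (1,21,g); (9,5,g); (9,19,h); (10,0,g); (10,4,k); (11,0,g); (11,9,h); (11,15,g); (15,5,h); (16,9,k); (16,11,h); (16,15,g); (19,1,h); (19,5,k); (21,10,k)
step 2: rule r4; match: 0->16, 1->1; deleted nodes (none); deleted edges (none); added nodes 24, 25; added edges (none); result: nodes: 0:p, 1:q, 4:p, 5:q, 9:q, 10:q, 11:q, 13:q, 15:q, 16:p, 19:q, 21:p, 22:q, 23:q, 24:q, 25:q edges: (0,15,g); (1,16,h); (1,21,g); (9,5,g); (9,19,h); (10,0,g); (10,4,k); (11,0,g); (11,9,h); (11,15,g); (15,5,h); (16,9,k); (16,11,h); (16,15,g); (19,1,h); (19,5,k); (21,10,k)
final:
nodes: 0:p, 1:q, 4:p, 5:q, 9:q, 10:q, 11:q, 13:q, 15:q, 16:p, 19:q, 21:p, 22:q, 23:q, 24:q, 25:q
edges: (0,15,g); (1,16,h); (1,21,g); (9,5,g); (9,19,h); (10,0,g); (10,4,k); (11,0,g); (11,9,h); (11,15,g); (15,5,h); (16,9,k); (16,11,h); (16,15,g); (19,1,h); (19,5,k); (21,10,k)


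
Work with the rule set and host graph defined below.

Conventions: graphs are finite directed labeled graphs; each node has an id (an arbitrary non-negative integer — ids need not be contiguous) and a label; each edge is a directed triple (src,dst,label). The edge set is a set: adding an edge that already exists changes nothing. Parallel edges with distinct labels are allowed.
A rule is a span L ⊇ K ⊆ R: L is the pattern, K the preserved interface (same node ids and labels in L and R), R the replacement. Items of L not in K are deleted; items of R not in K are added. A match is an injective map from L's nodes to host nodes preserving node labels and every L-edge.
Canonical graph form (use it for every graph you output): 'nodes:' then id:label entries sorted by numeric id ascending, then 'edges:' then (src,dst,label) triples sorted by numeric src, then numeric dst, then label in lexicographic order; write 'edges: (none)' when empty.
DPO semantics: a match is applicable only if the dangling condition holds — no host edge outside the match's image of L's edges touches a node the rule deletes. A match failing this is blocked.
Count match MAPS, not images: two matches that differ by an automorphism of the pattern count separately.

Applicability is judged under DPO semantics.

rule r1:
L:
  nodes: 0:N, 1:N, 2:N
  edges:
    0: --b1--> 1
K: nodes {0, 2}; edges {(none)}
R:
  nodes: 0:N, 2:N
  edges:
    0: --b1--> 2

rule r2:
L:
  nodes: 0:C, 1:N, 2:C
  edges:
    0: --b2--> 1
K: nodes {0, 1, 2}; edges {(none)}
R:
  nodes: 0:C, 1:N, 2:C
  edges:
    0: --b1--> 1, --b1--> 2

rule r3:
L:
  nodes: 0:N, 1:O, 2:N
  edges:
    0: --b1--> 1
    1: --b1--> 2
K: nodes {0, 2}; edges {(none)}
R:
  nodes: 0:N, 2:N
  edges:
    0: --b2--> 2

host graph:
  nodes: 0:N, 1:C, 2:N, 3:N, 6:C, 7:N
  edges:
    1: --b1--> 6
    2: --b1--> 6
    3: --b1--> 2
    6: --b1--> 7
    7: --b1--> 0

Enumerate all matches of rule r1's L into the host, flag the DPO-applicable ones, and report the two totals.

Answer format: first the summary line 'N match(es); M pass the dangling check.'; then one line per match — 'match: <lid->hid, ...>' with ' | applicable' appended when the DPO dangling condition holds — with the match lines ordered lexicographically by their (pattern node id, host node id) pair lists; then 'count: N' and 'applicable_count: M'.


4 match(es); 2 pass the dangling check.
match: 0->3, 1->2, 2->0
match: 0->3, 1->2, 2->7
match: 0->7, 1->0, 2->2 | applicable
match: 0->7, 1->0, 2->3 | applicable
count: 4
applicable_count: 2


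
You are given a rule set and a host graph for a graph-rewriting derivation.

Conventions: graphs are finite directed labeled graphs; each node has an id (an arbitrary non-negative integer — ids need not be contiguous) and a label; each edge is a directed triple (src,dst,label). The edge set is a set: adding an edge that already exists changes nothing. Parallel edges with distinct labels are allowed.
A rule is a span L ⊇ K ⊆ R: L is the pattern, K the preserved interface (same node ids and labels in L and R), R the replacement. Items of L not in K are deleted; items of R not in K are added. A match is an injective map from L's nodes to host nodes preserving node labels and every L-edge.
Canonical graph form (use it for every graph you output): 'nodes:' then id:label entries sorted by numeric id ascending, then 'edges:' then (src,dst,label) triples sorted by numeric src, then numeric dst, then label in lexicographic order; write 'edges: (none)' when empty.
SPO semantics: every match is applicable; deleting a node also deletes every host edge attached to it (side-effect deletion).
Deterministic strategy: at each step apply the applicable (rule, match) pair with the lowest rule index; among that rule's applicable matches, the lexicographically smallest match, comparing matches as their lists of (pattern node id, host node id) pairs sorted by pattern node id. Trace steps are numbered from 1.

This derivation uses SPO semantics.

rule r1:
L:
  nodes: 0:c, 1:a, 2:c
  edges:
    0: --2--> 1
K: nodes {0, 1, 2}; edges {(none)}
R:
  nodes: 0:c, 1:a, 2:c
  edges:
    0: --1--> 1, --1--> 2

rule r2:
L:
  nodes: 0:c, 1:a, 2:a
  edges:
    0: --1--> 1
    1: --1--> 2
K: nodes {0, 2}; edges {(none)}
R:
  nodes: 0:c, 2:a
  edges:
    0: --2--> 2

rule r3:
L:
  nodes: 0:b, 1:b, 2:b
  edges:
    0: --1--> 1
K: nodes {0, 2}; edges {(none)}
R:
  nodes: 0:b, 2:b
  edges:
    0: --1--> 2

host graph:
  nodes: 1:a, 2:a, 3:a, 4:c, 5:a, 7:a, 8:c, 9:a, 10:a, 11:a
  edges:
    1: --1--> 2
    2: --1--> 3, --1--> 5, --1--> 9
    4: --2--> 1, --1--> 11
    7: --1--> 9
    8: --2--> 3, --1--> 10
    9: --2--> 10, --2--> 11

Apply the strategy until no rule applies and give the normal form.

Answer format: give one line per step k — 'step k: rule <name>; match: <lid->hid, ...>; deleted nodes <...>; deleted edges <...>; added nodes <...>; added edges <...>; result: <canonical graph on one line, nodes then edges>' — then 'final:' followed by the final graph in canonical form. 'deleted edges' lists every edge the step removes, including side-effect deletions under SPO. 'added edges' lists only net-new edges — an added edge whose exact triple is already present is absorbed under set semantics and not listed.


step 1: rule r1; match: 0->4, 1->1, 2->8; deleted nodes (none); deleted edges (4,1,2); added nodes (none); added edges (4,1,1); (4,8,1); result: nodes: 1:a, 2:a, 3:a, 4:c, 5:a, 7:a, 8:c, 9:a, 10:a, 11:a edges: (1,2,1); (2,3,1); (2,5,1); (2,9,1); (4,1,1); (4,8,1); (4,11,1); (7,9,1); (8,3,2); (8,10,1); (9,10,2); (9,11,2)
step 2: rule r1; match: 0->8, 1->3, 2->4; deleted nodes (none); deleted edges (8,3,2); added nodes (none); added edges (8,3,1); (8,4,1); result: nodes: 1:a, 2:a, 3:a, 4:c, 5:a, 7:a, 8:c, 9:a, 10:a, 11:a edges: (1,2,1); (2,3,1); (2,5,1); (2,9,1); (4,1,1); (4,8,1); (4,11,1); (7,9,1); (8,3,1); (8,4,1); (8,10,1); (9,10,2); (9,11,2)
step 3: rule r2; match: 0->4, 1->1, 2->2; deleted nodes 1; deleted edges (1,2,1); (4,1,1); added nodes (none); added edges (4,2,2); result: nodes: 2:a, 3:a, 4:c, 5:a, 7:a, 8:c, 9:a, 10:a, 11:a edges: (2,3,1); (2,5,1); (2,9,1); (4,2,2); (4,8,1); (4,11,1); (7,9,1); (8,3,1); (8,4,1); (8,10,1); (9,10,2); (9,11,2)
step 4: rule r1; match: 0->4, 1->2, 2->8; deleted nodes (none); deleted edges (4,2,2); added nodes (none); added edges (4,2,1); result: nodes: 2:a, 3:a, 4:c, 5:a, 7:a, 8:c, 9:a, 10:a, 11:a edges: (2,3,1); (2,5,1); (2,9,1); (4,2,1); (4,8,1); (4,11,1); (7,9,1); (8,3,1); (8,4,1); (8,10,1); (9,10,2); (9,11,2)
step 5: rule r2; match: 0->4, 1->2, 2->3; deleted nodes 2; deleted edges (2,3,1); (2,5,1); (2,9,1); (4,2,1); added nodes (none); added edges (4,3,2); result: nodes: 3:a, 4:c, 5:a, 7:a, 8:c, 9:a, 10:a, 11:a edges: (4,3,2); (4,8,1); (4,11,1); (7,9,1); (8,3,1); (8,4,1); (8,10,1); (9,10,2); (9,11,2)
step 6: rule r1; match: 0->4, 1->3, 2->8; deleted nodes (none); deleted edges (4,3,2); added nodes (none); added edges (4,3,1); result: nodes: 3:a, 4:c, 5:a, 7:a, 8:c, 9:a, 10:a, 11:a edges: (4,3,1); (4,8,1); (4,11,1); (7,9,1); (8,3,1); (8,4,1); (8,10,1); (9,10,2); (9,11,2)
final:
nodes: 3:a, 4:c, 5:a, 7:a, 8:c, 9:a, 10:a, 11:a
edges: (4,3,1); (4,8,1); (4,11,1); (7,9,1); (8,3,1); (8,4,1); (8,10,1); (9,10,2); (9,11,2)


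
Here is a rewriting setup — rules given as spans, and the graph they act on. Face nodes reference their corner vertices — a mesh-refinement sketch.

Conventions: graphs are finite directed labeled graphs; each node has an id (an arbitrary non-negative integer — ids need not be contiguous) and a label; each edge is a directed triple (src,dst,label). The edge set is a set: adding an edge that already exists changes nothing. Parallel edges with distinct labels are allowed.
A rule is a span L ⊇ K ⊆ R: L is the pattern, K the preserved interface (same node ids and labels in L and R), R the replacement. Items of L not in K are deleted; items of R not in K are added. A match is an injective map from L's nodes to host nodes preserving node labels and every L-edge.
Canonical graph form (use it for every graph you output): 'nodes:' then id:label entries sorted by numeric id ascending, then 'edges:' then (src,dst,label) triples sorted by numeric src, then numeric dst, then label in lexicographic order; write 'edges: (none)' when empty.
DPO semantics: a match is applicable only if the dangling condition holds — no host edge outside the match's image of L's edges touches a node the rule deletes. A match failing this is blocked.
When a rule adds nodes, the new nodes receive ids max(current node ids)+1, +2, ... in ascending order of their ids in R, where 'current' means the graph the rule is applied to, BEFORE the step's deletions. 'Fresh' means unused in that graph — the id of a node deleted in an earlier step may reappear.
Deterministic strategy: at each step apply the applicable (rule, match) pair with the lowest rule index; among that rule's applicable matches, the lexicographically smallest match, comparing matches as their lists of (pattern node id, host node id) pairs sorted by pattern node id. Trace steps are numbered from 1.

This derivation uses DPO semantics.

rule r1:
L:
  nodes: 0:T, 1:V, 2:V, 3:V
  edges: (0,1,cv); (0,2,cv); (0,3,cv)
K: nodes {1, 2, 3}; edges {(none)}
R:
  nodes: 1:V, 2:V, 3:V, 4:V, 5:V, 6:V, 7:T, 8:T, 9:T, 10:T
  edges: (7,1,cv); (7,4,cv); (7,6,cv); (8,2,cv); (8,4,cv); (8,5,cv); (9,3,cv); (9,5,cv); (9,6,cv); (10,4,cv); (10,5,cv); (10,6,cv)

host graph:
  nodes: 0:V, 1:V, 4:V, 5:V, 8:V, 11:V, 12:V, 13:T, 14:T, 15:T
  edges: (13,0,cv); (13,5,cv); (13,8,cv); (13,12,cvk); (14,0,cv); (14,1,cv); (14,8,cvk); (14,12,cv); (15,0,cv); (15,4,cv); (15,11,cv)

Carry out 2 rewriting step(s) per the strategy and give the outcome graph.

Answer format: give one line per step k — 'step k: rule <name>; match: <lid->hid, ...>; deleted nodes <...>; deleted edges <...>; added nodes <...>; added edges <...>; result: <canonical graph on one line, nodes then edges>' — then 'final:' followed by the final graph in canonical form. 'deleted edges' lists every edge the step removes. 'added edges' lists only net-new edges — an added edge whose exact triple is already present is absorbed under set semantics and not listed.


step 1: rule r1; match: 0->15, 1->0, 2->4, 3->11; deleted nodes 15; deleted edges (15,0,cv); (15,4,cv); (15,11,cv); added nodes 16, 17, 18, 19, 20, 21, 22; added edges (19,0,cv); (19,16,cv); (19,18,cv); (20,4,cv); (20,16,cv); (20,17,cv); (21,11,cv); (21,17,cv); (21,18,cv); (22,16,cv); (22,17,cv); (22,18,cv); result: nodes: 0:V, 1:V, 4:V, 5:V, 8:V, 11:V, 12:V, 13:T, 14:T, 16:V, 17:V, 18:V, 19:T, 20:T, 21:T, 22:T edges: (13,0,cv); (13,5,cv); (13,8,cv); (13,12,cvk); (14,0,cv); (14,1,cv); (14,8,cvk); (14,12,cv); (19,0,cv); (19,16,cv); (19,18,cv); (20,4,cv); (20,16,cv); (20,17,cv); (21,11,cv); (21,17,cv); (21,18,cv); (22,16,cv); (22,17,cv); (22,18,cv)
step 2: rule r1; match: 0->19, 1->0, 2->16, 3->18; deleted nodes 19; deleted edges (19,0,cv); (19,16,cv); (19,18,cv); added nodes 23, 24, 25, 26, 27, 28, 29; added edges (26,0,cv); (26,23,cv); (26,25,cv); (27,16,cv); (27,23,cv); (27,24,cv); (28,18,cv); (28,24,cv); (28,25,cv); (29,23,cv); (29,24,cv); (29,25,cv); result: nodes: 0:V, 1:V, 4:V, 5:V, 8:V, 11:V, 12:V, 13:T, 14:T, 16:V, 17:V, 18:V, 20:T, 21:T, 22:T, 23:V, 24:V, 25:V, 26:T, 27:T, 28:T, 29:T edges: (13,0,cv); (13,5,cv); (13,8,cv); (13,12,cvk); (14,0,cv); (14,1,cv); (14,8,cvk); (14,12,cv); (20,4,cv); (20,16,cv); (20,17,cv); (21,11,cv); (21,17,cv); (21,18,cv); (22,16,cv); (22,17,cv); (22,18,cv); (26,0,cv); (26,23,cv); (26,25,cv); (27,16,cv); (27,23,cv); (27,24,cv); (28,18,cv); (28,24,cv); (28,25,cv); (29,23,cv); (29,24,cv); (29,25,cv)
final:
nodes: 0:V, 1:V, 4:V, 5:V, 8:V, 11:V, 12:V, 13:T, 14:T, 16:V, 17:V, 18:V, 20:T, 21:T, 22:T, 23:V, 24:V, 25:V, 26:T, 27:T, 28:T, 29:T
edges: (13,0,cv); (13,5,cv); (13,8,cv); (13,12,cvk); (14,0,cv); (14,1,cv); (14,8,cvk); (14,12,cv); (20,4,cv); (20,16,cv); (20,17,cv); (21,11,cv); (21,17,cv); (21,18,cv); (22,16,cv); (22,17,cv); (22,18,cv); (26,0,cv); (26,23,cv); (26,25,cv); (27,16,cv); (27,23,cv); (27,24,cv); (28,18,cv); (28,24,cv); (28,25,cv); (29,23,cv); (29,24,cv); (29,25,cv)


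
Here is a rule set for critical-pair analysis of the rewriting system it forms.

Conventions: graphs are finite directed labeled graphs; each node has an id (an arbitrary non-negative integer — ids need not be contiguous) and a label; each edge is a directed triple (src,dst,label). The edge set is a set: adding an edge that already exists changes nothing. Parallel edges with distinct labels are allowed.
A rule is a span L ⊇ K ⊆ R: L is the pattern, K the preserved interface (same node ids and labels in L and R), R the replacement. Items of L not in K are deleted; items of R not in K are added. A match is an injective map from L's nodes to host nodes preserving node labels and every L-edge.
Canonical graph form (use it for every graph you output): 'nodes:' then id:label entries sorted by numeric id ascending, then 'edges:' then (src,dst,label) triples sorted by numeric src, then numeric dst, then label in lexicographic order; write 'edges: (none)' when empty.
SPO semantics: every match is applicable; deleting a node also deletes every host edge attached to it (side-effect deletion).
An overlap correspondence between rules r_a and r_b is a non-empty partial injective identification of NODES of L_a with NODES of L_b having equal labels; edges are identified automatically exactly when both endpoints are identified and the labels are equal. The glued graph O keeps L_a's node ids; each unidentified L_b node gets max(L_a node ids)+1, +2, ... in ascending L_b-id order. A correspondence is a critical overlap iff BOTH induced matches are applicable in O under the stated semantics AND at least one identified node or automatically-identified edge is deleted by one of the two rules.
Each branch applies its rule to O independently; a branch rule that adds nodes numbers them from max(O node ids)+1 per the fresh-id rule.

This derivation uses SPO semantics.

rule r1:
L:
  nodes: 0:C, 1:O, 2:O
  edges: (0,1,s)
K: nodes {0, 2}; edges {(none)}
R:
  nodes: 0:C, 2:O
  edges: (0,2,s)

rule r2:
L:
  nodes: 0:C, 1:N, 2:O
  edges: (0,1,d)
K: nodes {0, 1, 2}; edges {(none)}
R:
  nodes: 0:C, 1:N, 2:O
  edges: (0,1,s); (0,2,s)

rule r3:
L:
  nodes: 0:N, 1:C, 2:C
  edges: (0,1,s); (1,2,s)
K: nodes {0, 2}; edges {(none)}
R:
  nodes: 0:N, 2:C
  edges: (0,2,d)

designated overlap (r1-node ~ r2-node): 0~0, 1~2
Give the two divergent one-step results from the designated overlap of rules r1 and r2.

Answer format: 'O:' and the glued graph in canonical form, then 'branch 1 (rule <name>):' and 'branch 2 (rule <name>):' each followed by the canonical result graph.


O:
nodes: 0:C, 1:O, 2:O, 3:N
edges: (0,1,s); (0,3,d)
branch 1 (rule r1):
nodes: 0:C, 2:O, 3:N
edges: (0,2,s); (0,3,d)
branch 2 (rule r2):
nodes: 0:C, 1:O, 2:O, 3:N
edges: (0,1,s); (0,3,s)


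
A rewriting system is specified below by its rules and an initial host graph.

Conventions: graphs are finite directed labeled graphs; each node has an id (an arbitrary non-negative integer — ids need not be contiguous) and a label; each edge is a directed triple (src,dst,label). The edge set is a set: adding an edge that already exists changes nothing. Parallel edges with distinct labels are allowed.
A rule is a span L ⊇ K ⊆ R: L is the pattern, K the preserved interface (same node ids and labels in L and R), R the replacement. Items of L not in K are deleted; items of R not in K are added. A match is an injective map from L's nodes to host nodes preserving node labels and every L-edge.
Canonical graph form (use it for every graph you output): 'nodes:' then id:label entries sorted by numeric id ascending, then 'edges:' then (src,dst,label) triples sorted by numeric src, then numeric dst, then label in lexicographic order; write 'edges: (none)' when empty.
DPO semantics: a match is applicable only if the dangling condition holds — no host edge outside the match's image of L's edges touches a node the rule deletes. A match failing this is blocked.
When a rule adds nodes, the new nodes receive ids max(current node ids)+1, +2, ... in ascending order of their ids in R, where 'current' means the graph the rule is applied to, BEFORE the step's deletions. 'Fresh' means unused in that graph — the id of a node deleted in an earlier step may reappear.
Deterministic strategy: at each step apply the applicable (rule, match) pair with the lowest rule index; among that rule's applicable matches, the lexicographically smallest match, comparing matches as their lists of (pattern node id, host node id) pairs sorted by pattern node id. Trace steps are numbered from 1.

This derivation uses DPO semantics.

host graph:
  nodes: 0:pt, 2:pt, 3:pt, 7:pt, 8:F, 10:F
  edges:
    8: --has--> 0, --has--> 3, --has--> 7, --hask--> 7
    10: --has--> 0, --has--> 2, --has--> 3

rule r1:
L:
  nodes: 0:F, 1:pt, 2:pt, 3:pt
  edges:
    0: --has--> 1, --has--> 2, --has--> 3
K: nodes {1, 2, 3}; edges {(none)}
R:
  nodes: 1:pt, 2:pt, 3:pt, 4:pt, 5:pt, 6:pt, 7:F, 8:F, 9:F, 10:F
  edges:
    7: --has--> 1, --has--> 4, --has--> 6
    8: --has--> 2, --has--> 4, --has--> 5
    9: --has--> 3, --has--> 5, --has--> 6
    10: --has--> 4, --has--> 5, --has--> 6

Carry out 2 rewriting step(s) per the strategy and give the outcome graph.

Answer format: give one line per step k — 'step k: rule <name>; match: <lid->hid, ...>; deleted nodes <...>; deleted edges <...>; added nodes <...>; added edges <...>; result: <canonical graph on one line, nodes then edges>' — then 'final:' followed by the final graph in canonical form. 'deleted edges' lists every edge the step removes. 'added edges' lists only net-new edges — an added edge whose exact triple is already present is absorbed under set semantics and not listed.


step 1: rule r1; match: 0->10, 1->0, 2->2, 3->3; deleted nodes 10; deleted edges (10,0,has); (10,2,has); (10,3,has); added nodes 11, 12, 13, 14, 15, 16, 17; added edges (14,0,has); (14,11,has); (14,13,has); (15,2,has); (15,11,has); (15,12,has); (16,3,has); (16,12,has); (16,13,has); (17,11,has); (17,12,has); (17,13,has); result: nodes: 0:pt, 2:pt, 3:pt, 7:pt, 8:F, 11:pt, 12:pt, 13:pt, 14:F, 15:F, 16:F, 17:F edges: (8,0,has); (8,3,has); (8,7,has); (8,7,hask); (14,0,has); (14,11,has); (14,13,has); (15,2,has); (15,11,has); (15,12,has); (16,3,has); (16,12,has); (16,13,has); (17,11,has); (17,12,has); (17,13,has)
step 2: rule r1; match: 0->14, 1->0, 2->11, 3->13; deleted nodes 14; deleted edges (14,0,has); (14,11,has); (14,13,has); added nodes 18, 19, 20, 21, 22, 23, 24; added edges (21,0,has); (21,18,has); (21,20,has); (22,11,has); (22,18,has); (22,19,has); (23,13,has); (23,19,has); (23,20,has); (24,18,has); (24,19,has); (24,20,has); result: nodes: 0:pt, 2:pt, 3:pt, 7:pt, 8:F, 11:pt, 12:pt, 13:pt, 15:F, 16:F, 17:F, 18:pt, 19:pt, 20:pt, 21:F, 22:F, 23:F, 24:F edges: (8,0,has); (8,3,has); (8,7,has); (8,7,hask); (15,2,has); (15,11,has); (15,12,has); (16,3,has); (16,12,has); (16,13,has); (17,11,has); (17,12,has); (17,13,has); (21,0,has); (21,18,has); (21,20,has); (22,11,has); (22,18,has); (22,19,has); (23,13,has); (23,19,has); (23,20,has); (24,18,has); (24,19,has); (24,20,has)
final:
nodes: 0:pt, 2:pt, 3:pt, 7:pt, 8:F, 11:pt, 12:pt, 13:pt, 15:F, 16:F, 17:F, 18:pt, 19:pt, 20:pt, 21:F, 22:F, 23:F, 24:F
edges: (8,0,has); (8,3,has); (8,7,has); (8,7,hask); (15,2,has); (15,11,has); (15,12,has); (16,3,has); (16,12,has); (16,13,has); (17,11,has); (17,12,has); (17,13,has); (21,0,has); (21,18,has); (21,20,has); (22,11,has); (22,18,has); (22,19,has); (23,13,has); (23,19,has); (23,20,has); (24,18,has); (24,19,has); (24,20,has)


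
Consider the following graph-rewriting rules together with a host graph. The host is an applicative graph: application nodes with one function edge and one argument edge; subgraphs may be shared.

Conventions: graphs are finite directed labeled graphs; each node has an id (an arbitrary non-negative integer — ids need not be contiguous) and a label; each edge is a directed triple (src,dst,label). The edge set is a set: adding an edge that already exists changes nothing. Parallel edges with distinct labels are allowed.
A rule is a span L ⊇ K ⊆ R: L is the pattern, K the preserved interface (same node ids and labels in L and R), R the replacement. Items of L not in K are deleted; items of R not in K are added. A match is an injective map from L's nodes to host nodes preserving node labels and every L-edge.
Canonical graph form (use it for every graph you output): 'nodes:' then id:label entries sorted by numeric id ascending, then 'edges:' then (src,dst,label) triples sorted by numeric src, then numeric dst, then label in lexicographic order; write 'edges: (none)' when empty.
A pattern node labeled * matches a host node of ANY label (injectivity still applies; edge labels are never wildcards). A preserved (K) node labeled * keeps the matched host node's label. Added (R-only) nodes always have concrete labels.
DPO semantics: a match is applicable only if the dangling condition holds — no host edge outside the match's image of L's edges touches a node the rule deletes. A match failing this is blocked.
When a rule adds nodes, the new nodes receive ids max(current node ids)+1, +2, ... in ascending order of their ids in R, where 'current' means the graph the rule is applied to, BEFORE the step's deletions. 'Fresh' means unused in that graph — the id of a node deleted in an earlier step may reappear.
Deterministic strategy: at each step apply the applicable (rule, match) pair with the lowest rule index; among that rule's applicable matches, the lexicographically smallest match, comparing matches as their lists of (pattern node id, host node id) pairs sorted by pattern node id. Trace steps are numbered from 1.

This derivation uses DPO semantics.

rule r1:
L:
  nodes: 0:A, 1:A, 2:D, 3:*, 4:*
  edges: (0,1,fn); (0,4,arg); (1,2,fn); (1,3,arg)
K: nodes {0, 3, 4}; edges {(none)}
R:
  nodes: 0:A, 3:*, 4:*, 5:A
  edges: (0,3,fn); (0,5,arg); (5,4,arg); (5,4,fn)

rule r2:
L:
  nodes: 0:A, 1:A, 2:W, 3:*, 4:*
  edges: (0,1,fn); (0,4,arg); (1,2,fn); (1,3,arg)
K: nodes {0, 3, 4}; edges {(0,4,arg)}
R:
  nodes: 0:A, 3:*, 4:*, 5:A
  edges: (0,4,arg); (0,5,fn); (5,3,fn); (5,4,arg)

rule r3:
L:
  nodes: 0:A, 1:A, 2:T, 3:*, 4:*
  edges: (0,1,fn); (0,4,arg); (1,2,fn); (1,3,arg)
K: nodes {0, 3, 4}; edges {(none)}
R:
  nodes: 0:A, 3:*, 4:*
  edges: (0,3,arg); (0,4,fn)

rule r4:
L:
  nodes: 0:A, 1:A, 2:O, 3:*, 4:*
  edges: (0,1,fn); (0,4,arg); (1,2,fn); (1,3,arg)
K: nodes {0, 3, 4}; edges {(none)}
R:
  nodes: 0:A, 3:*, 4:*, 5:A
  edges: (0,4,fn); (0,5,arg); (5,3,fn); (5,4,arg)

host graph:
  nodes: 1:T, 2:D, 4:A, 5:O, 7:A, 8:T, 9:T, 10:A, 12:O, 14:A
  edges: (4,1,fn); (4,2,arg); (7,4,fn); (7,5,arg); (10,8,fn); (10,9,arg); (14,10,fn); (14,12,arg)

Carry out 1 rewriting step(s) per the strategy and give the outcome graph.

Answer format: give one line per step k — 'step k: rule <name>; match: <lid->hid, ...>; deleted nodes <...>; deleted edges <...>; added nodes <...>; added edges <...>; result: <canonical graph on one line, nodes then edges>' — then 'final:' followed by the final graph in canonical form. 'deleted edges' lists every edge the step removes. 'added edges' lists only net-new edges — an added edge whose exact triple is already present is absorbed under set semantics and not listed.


step 1: rule r3; match: 0->7, 1->4, 2->1, 3->2, 4->5; deleted nodes 1, 4; deleted edges (4,1,fn); (4,2,arg); (7,4,fn); (7,5,arg); added nodes (none); added edges (7,2,arg); (7,5,fn); result: nodes: 2:D, 5:O, 7:A, 8:T, 9:T, 10:A, 12:O, 14:A edges: (7,2,arg); (7,5,fn); (10,8,fn); (10,9,arg); (14,10,fn); (14,12,arg)
final:
nodes: 2:D, 5:O, 7:A, 8:T, 9:T, 10:A, 12:O, 14:A
edges: (7,2,arg); (7,5,fn); (10,8,fn); (10,9,arg); (14,10,fn); (14,12,arg)


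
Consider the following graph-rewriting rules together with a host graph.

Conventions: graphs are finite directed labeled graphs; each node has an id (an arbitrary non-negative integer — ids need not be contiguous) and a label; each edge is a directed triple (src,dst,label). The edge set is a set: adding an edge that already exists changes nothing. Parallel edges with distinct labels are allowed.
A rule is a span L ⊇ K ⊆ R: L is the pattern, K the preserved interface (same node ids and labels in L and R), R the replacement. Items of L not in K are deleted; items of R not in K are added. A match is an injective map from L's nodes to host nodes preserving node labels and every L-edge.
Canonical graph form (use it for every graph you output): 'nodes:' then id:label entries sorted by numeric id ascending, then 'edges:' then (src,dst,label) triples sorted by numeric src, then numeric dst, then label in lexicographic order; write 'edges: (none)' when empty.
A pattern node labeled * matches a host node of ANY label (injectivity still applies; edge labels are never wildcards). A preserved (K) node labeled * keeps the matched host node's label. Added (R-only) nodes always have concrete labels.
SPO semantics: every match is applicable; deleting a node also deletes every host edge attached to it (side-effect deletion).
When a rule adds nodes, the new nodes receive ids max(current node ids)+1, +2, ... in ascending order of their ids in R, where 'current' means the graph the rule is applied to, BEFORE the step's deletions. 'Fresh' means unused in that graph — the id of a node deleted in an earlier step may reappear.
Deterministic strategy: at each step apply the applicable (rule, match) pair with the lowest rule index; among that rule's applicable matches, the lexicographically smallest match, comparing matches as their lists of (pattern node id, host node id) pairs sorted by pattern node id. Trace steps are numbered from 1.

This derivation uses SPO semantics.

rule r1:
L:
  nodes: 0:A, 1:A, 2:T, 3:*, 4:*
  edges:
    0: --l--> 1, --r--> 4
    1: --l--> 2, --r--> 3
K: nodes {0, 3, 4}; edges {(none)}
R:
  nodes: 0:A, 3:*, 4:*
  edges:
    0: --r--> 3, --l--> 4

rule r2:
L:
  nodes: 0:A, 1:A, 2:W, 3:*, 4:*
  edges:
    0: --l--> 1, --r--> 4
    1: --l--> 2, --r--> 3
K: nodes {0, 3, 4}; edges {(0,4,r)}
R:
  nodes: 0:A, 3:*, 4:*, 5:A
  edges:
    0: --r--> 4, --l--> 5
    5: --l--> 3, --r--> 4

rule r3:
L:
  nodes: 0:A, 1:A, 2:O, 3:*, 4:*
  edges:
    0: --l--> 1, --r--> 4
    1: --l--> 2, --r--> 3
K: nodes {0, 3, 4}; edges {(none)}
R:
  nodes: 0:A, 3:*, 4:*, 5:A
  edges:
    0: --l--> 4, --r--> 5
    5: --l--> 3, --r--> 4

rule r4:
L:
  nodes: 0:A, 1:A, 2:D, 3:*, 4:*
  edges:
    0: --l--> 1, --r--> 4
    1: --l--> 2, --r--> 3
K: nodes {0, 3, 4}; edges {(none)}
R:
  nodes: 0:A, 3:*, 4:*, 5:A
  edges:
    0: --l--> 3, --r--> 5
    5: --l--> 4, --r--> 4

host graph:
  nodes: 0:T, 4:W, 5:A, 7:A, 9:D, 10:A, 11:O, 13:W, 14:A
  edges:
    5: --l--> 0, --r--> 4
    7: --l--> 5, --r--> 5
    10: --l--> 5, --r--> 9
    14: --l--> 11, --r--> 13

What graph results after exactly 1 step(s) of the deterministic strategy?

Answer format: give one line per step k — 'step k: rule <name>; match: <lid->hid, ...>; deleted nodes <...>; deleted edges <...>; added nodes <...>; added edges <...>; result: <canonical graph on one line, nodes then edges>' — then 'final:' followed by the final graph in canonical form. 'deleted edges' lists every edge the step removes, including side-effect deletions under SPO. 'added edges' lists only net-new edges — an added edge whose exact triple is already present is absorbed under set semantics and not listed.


step 1: rule r1; match: 0->10, 1->5, 2->0, 3->4, 4->9; deleted nodes 0, 5; deleted edges (5,0,l); (5,4,r); (7,5,l); (7,5,r); (10,5,l); (10,9,r); added nodes (none); added edges (10,4,r); (10,9,l); result: nodes: 4:W, 7:A, 9:D, 10:A, 11:O, 13:W, 14:A edges: (10,4,r); (10,9,l); (14,11,l); (14,13,r)
final:
nodes: 4:W, 7:A, 9:D, 10:A, 11:O, 13:W, 14:A
edges: (10,4,r); (10,9,l); (14,11,l); (14,13,r)
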